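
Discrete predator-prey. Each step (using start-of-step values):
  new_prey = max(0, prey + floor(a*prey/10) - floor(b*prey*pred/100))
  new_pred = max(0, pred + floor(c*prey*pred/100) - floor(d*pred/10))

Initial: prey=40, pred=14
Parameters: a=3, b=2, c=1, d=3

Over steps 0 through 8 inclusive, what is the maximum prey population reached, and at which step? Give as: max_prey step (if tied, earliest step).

Step 1: prey: 40+12-11=41; pred: 14+5-4=15
Step 2: prey: 41+12-12=41; pred: 15+6-4=17
Step 3: prey: 41+12-13=40; pred: 17+6-5=18
Step 4: prey: 40+12-14=38; pred: 18+7-5=20
Step 5: prey: 38+11-15=34; pred: 20+7-6=21
Step 6: prey: 34+10-14=30; pred: 21+7-6=22
Step 7: prey: 30+9-13=26; pred: 22+6-6=22
Step 8: prey: 26+7-11=22; pred: 22+5-6=21
Max prey = 41 at step 1

Answer: 41 1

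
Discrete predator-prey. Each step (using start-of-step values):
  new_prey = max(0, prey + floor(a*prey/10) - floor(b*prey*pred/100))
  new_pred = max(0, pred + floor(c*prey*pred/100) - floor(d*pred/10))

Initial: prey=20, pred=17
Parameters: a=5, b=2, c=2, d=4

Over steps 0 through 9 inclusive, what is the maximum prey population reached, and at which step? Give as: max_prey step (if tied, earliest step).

Step 1: prey: 20+10-6=24; pred: 17+6-6=17
Step 2: prey: 24+12-8=28; pred: 17+8-6=19
Step 3: prey: 28+14-10=32; pred: 19+10-7=22
Step 4: prey: 32+16-14=34; pred: 22+14-8=28
Step 5: prey: 34+17-19=32; pred: 28+19-11=36
Step 6: prey: 32+16-23=25; pred: 36+23-14=45
Step 7: prey: 25+12-22=15; pred: 45+22-18=49
Step 8: prey: 15+7-14=8; pred: 49+14-19=44
Step 9: prey: 8+4-7=5; pred: 44+7-17=34
Max prey = 34 at step 4

Answer: 34 4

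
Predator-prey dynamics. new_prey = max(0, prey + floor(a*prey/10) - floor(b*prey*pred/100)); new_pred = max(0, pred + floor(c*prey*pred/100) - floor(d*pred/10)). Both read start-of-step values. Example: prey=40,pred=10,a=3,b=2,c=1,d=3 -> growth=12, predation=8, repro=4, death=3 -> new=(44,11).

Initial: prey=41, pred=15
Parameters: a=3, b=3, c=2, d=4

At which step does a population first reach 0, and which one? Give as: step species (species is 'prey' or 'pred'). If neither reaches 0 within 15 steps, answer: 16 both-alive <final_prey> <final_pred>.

Answer: 16 both-alive 2 2

Derivation:
Step 1: prey: 41+12-18=35; pred: 15+12-6=21
Step 2: prey: 35+10-22=23; pred: 21+14-8=27
Step 3: prey: 23+6-18=11; pred: 27+12-10=29
Step 4: prey: 11+3-9=5; pred: 29+6-11=24
Step 5: prey: 5+1-3=3; pred: 24+2-9=17
Step 6: prey: 3+0-1=2; pred: 17+1-6=12
Step 7: prey: 2+0-0=2; pred: 12+0-4=8
Step 8: prey: 2+0-0=2; pred: 8+0-3=5
Step 9: prey: 2+0-0=2; pred: 5+0-2=3
Step 10: prey: 2+0-0=2; pred: 3+0-1=2
Step 11: prey: 2+0-0=2; pred: 2+0-0=2
Steps 12-15: state stable at prey=2, pred=2 (no change)
No extinction within 15 steps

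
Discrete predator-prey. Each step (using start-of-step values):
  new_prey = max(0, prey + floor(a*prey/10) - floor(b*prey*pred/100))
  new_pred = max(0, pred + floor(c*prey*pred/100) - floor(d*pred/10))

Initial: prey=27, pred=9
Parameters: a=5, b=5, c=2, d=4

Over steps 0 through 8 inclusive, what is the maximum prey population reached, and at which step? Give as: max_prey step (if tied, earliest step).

Answer: 28 1

Derivation:
Step 1: prey: 27+13-12=28; pred: 9+4-3=10
Step 2: prey: 28+14-14=28; pred: 10+5-4=11
Step 3: prey: 28+14-15=27; pred: 11+6-4=13
Step 4: prey: 27+13-17=23; pred: 13+7-5=15
Step 5: prey: 23+11-17=17; pred: 15+6-6=15
Step 6: prey: 17+8-12=13; pred: 15+5-6=14
Step 7: prey: 13+6-9=10; pred: 14+3-5=12
Step 8: prey: 10+5-6=9; pred: 12+2-4=10
Max prey = 28 at step 1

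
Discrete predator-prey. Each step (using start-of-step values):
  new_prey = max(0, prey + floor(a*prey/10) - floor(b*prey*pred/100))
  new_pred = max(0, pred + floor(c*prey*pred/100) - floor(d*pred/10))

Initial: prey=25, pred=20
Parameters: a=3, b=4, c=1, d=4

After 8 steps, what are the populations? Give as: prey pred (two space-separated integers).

Answer: 11 2

Derivation:
Step 1: prey: 25+7-20=12; pred: 20+5-8=17
Step 2: prey: 12+3-8=7; pred: 17+2-6=13
Step 3: prey: 7+2-3=6; pred: 13+0-5=8
Step 4: prey: 6+1-1=6; pred: 8+0-3=5
Step 5: prey: 6+1-1=6; pred: 5+0-2=3
Step 6: prey: 6+1-0=7; pred: 3+0-1=2
Step 7: prey: 7+2-0=9; pred: 2+0-0=2
Step 8: prey: 9+2-0=11; pred: 2+0-0=2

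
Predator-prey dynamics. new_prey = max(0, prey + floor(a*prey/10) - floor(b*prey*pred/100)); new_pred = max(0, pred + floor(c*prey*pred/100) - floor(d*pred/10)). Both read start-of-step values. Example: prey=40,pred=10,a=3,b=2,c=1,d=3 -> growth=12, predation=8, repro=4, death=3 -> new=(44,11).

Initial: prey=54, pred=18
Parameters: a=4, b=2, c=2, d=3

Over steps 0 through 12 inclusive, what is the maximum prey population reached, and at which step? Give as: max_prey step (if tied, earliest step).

Answer: 56 1

Derivation:
Step 1: prey: 54+21-19=56; pred: 18+19-5=32
Step 2: prey: 56+22-35=43; pred: 32+35-9=58
Step 3: prey: 43+17-49=11; pred: 58+49-17=90
Step 4: prey: 11+4-19=0; pred: 90+19-27=82
Step 5: prey: 0+0-0=0; pred: 82+0-24=58
Step 6: prey: 0+0-0=0; pred: 58+0-17=41
Step 7: prey: 0+0-0=0; pred: 41+0-12=29
Step 8: prey: 0+0-0=0; pred: 29+0-8=21
Step 9: prey: 0+0-0=0; pred: 21+0-6=15
Step 10: prey: 0+0-0=0; pred: 15+0-4=11
Step 11: prey: 0+0-0=0; pred: 11+0-3=8
Step 12: prey: 0+0-0=0; pred: 8+0-2=6
Max prey = 56 at step 1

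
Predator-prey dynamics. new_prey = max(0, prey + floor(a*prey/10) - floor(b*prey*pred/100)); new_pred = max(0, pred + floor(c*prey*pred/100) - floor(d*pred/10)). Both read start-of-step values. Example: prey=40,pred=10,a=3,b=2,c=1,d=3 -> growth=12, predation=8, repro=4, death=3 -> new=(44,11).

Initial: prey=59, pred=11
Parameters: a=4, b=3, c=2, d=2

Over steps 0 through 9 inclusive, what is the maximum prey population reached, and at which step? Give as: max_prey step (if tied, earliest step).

Answer: 63 1

Derivation:
Step 1: prey: 59+23-19=63; pred: 11+12-2=21
Step 2: prey: 63+25-39=49; pred: 21+26-4=43
Step 3: prey: 49+19-63=5; pred: 43+42-8=77
Step 4: prey: 5+2-11=0; pred: 77+7-15=69
Step 5: prey: 0+0-0=0; pred: 69+0-13=56
Step 6: prey: 0+0-0=0; pred: 56+0-11=45
Step 7: prey: 0+0-0=0; pred: 45+0-9=36
Step 8: prey: 0+0-0=0; pred: 36+0-7=29
Step 9: prey: 0+0-0=0; pred: 29+0-5=24
Max prey = 63 at step 1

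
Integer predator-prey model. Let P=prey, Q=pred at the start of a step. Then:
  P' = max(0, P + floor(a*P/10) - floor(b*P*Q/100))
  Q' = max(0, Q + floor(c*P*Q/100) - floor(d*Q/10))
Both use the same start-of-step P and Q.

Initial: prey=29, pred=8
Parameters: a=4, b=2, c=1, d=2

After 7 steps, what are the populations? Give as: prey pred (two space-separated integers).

Answer: 41 47

Derivation:
Step 1: prey: 29+11-4=36; pred: 8+2-1=9
Step 2: prey: 36+14-6=44; pred: 9+3-1=11
Step 3: prey: 44+17-9=52; pred: 11+4-2=13
Step 4: prey: 52+20-13=59; pred: 13+6-2=17
Step 5: prey: 59+23-20=62; pred: 17+10-3=24
Step 6: prey: 62+24-29=57; pred: 24+14-4=34
Step 7: prey: 57+22-38=41; pred: 34+19-6=47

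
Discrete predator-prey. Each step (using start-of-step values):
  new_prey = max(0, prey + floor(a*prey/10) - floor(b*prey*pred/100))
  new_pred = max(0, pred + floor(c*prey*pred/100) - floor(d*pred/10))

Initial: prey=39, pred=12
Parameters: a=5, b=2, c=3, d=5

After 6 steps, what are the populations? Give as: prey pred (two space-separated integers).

Answer: 0 35

Derivation:
Step 1: prey: 39+19-9=49; pred: 12+14-6=20
Step 2: prey: 49+24-19=54; pred: 20+29-10=39
Step 3: prey: 54+27-42=39; pred: 39+63-19=83
Step 4: prey: 39+19-64=0; pred: 83+97-41=139
Step 5: prey: 0+0-0=0; pred: 139+0-69=70
Step 6: prey: 0+0-0=0; pred: 70+0-35=35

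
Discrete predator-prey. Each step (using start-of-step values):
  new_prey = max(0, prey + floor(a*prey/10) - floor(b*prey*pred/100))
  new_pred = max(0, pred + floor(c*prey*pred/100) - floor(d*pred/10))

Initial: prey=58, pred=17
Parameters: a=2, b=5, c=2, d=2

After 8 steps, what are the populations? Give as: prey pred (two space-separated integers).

Step 1: prey: 58+11-49=20; pred: 17+19-3=33
Step 2: prey: 20+4-33=0; pred: 33+13-6=40
Step 3: prey: 0+0-0=0; pred: 40+0-8=32
Step 4: prey: 0+0-0=0; pred: 32+0-6=26
Step 5: prey: 0+0-0=0; pred: 26+0-5=21
Step 6: prey: 0+0-0=0; pred: 21+0-4=17
Step 7: prey: 0+0-0=0; pred: 17+0-3=14
Step 8: prey: 0+0-0=0; pred: 14+0-2=12

Answer: 0 12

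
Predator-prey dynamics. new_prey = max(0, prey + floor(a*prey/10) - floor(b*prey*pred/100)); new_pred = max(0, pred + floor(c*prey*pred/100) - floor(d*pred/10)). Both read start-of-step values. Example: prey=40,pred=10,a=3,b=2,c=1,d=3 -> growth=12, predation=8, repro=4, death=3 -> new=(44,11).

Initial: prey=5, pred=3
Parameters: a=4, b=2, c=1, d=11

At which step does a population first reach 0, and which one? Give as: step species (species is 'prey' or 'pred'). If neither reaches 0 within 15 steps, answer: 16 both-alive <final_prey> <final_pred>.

Answer: 1 pred

Derivation:
Step 1: prey: 5+2-0=7; pred: 3+0-3=0
First extinction: pred at step 1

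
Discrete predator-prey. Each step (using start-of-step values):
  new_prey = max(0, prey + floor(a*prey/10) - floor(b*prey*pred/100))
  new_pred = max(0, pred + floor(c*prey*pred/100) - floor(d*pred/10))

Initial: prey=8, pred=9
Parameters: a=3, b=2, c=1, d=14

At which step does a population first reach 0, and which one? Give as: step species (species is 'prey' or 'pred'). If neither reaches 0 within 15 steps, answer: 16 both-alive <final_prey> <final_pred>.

Answer: 1 pred

Derivation:
Step 1: prey: 8+2-1=9; pred: 9+0-12=0
First extinction: pred at step 1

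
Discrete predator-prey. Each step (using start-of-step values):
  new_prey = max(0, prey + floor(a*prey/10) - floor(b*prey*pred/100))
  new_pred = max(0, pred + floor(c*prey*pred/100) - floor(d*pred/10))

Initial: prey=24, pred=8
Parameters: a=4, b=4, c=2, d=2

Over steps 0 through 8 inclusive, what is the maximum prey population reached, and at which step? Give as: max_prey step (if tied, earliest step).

Step 1: prey: 24+9-7=26; pred: 8+3-1=10
Step 2: prey: 26+10-10=26; pred: 10+5-2=13
Step 3: prey: 26+10-13=23; pred: 13+6-2=17
Step 4: prey: 23+9-15=17; pred: 17+7-3=21
Step 5: prey: 17+6-14=9; pred: 21+7-4=24
Step 6: prey: 9+3-8=4; pred: 24+4-4=24
Step 7: prey: 4+1-3=2; pred: 24+1-4=21
Step 8: prey: 2+0-1=1; pred: 21+0-4=17
Max prey = 26 at step 1

Answer: 26 1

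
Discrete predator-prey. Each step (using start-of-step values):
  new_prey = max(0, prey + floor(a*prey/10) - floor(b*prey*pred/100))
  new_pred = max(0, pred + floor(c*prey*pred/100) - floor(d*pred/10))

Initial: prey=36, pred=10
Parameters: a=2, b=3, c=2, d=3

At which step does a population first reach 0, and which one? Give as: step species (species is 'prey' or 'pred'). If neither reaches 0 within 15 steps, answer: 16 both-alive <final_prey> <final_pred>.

Step 1: prey: 36+7-10=33; pred: 10+7-3=14
Step 2: prey: 33+6-13=26; pred: 14+9-4=19
Step 3: prey: 26+5-14=17; pred: 19+9-5=23
Step 4: prey: 17+3-11=9; pred: 23+7-6=24
Step 5: prey: 9+1-6=4; pred: 24+4-7=21
Step 6: prey: 4+0-2=2; pred: 21+1-6=16
Step 7: prey: 2+0-0=2; pred: 16+0-4=12
Step 8: prey: 2+0-0=2; pred: 12+0-3=9
Step 9: prey: 2+0-0=2; pred: 9+0-2=7
Step 10: prey: 2+0-0=2; pred: 7+0-2=5
Step 11: prey: 2+0-0=2; pred: 5+0-1=4
Step 12: prey: 2+0-0=2; pred: 4+0-1=3
Step 13: prey: 2+0-0=2; pred: 3+0-0=3
Steps 14-15: state stable at prey=2, pred=3 (no change)
No extinction within 15 steps

Answer: 16 both-alive 2 3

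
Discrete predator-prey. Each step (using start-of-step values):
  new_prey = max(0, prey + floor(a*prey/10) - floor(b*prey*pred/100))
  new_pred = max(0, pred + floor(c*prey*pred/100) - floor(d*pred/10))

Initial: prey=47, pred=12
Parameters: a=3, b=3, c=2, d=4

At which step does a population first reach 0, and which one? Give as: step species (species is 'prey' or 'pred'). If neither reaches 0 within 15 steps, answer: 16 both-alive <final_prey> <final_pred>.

Step 1: prey: 47+14-16=45; pred: 12+11-4=19
Step 2: prey: 45+13-25=33; pred: 19+17-7=29
Step 3: prey: 33+9-28=14; pred: 29+19-11=37
Step 4: prey: 14+4-15=3; pred: 37+10-14=33
Step 5: prey: 3+0-2=1; pred: 33+1-13=21
Step 6: prey: 1+0-0=1; pred: 21+0-8=13
Step 7: prey: 1+0-0=1; pred: 13+0-5=8
Step 8: prey: 1+0-0=1; pred: 8+0-3=5
Step 9: prey: 1+0-0=1; pred: 5+0-2=3
Step 10: prey: 1+0-0=1; pred: 3+0-1=2
Step 11: prey: 1+0-0=1; pred: 2+0-0=2
Steps 12-15: state stable at prey=1, pred=2 (no change)
No extinction within 15 steps

Answer: 16 both-alive 1 2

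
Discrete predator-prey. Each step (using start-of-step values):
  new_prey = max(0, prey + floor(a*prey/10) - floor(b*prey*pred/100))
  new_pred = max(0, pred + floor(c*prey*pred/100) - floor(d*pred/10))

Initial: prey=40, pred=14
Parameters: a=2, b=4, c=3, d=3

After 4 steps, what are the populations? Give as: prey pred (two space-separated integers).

Step 1: prey: 40+8-22=26; pred: 14+16-4=26
Step 2: prey: 26+5-27=4; pred: 26+20-7=39
Step 3: prey: 4+0-6=0; pred: 39+4-11=32
Step 4: prey: 0+0-0=0; pred: 32+0-9=23

Answer: 0 23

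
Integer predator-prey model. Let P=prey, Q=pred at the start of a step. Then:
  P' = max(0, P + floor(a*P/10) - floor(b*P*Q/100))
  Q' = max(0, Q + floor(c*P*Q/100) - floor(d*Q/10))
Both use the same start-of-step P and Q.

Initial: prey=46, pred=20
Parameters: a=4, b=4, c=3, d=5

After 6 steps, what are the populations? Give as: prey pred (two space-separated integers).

Answer: 0 4

Derivation:
Step 1: prey: 46+18-36=28; pred: 20+27-10=37
Step 2: prey: 28+11-41=0; pred: 37+31-18=50
Step 3: prey: 0+0-0=0; pred: 50+0-25=25
Step 4: prey: 0+0-0=0; pred: 25+0-12=13
Step 5: prey: 0+0-0=0; pred: 13+0-6=7
Step 6: prey: 0+0-0=0; pred: 7+0-3=4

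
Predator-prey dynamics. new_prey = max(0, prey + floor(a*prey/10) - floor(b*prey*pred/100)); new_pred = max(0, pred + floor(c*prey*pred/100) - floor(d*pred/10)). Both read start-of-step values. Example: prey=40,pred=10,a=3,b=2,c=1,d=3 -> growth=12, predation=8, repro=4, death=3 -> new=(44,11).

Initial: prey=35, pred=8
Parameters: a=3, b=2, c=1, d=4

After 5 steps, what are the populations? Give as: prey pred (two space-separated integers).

Step 1: prey: 35+10-5=40; pred: 8+2-3=7
Step 2: prey: 40+12-5=47; pred: 7+2-2=7
Step 3: prey: 47+14-6=55; pred: 7+3-2=8
Step 4: prey: 55+16-8=63; pred: 8+4-3=9
Step 5: prey: 63+18-11=70; pred: 9+5-3=11

Answer: 70 11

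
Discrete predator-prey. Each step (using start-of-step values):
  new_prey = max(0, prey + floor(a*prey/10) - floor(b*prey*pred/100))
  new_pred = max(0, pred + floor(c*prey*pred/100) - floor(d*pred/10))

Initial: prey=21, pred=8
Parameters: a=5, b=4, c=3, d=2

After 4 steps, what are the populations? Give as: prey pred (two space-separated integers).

Answer: 6 40

Derivation:
Step 1: prey: 21+10-6=25; pred: 8+5-1=12
Step 2: prey: 25+12-12=25; pred: 12+9-2=19
Step 3: prey: 25+12-19=18; pred: 19+14-3=30
Step 4: prey: 18+9-21=6; pred: 30+16-6=40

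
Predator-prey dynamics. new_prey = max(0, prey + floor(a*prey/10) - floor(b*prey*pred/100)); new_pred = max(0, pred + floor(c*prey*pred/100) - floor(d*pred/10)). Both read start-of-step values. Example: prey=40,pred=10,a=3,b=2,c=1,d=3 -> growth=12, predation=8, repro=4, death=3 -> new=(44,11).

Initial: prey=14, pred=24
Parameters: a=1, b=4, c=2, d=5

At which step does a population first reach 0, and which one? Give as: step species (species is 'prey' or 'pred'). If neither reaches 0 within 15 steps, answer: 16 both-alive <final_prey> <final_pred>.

Answer: 16 both-alive 1 1

Derivation:
Step 1: prey: 14+1-13=2; pred: 24+6-12=18
Step 2: prey: 2+0-1=1; pred: 18+0-9=9
Step 3: prey: 1+0-0=1; pred: 9+0-4=5
Step 4: prey: 1+0-0=1; pred: 5+0-2=3
Step 5: prey: 1+0-0=1; pred: 3+0-1=2
Step 6: prey: 1+0-0=1; pred: 2+0-1=1
Step 7: prey: 1+0-0=1; pred: 1+0-0=1
Steps 8-15: state stable at prey=1, pred=1 (no change)
No extinction within 15 steps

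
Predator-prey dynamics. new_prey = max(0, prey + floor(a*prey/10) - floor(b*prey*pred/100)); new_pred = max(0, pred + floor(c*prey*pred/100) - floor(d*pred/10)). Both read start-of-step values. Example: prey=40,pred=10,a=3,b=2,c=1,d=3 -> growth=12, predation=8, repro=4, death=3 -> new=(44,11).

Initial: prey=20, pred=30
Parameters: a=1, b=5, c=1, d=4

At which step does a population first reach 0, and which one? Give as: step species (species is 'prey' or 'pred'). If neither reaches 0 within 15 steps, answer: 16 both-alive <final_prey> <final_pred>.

Answer: 1 prey

Derivation:
Step 1: prey: 20+2-30=0; pred: 30+6-12=24
First extinction: prey at step 1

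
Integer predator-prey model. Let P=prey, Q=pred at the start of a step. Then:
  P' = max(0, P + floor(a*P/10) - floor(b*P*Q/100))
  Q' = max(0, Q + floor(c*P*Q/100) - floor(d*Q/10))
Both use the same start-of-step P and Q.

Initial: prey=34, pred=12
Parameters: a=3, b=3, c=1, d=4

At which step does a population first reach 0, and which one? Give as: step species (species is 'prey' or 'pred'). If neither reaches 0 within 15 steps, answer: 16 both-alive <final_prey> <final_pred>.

Answer: 16 both-alive 53 12

Derivation:
Step 1: prey: 34+10-12=32; pred: 12+4-4=12
Step 2: prey: 32+9-11=30; pred: 12+3-4=11
Step 3: prey: 30+9-9=30; pred: 11+3-4=10
Step 4: prey: 30+9-9=30; pred: 10+3-4=9
Step 5: prey: 30+9-8=31; pred: 9+2-3=8
Step 6: prey: 31+9-7=33; pred: 8+2-3=7
Step 7: prey: 33+9-6=36; pred: 7+2-2=7
Step 8: prey: 36+10-7=39; pred: 7+2-2=7
Step 9: prey: 39+11-8=42; pred: 7+2-2=7
Step 10: prey: 42+12-8=46; pred: 7+2-2=7
Step 11: prey: 46+13-9=50; pred: 7+3-2=8
Step 12: prey: 50+15-12=53; pred: 8+4-3=9
Step 13: prey: 53+15-14=54; pred: 9+4-3=10
Step 14: prey: 54+16-16=54; pred: 10+5-4=11
Step 15: prey: 54+16-17=53; pred: 11+5-4=12
No extinction within 15 steps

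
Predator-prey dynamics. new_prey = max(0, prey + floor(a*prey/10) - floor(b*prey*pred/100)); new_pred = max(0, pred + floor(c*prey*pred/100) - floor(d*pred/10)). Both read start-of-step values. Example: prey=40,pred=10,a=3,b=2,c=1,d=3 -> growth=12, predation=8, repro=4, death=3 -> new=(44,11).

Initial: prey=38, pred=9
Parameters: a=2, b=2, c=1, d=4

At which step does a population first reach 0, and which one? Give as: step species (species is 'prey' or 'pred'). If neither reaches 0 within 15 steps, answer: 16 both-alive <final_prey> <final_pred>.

Step 1: prey: 38+7-6=39; pred: 9+3-3=9
Step 2: prey: 39+7-7=39; pred: 9+3-3=9
Steps 3-15: state stable at prey=39, pred=9 (no change)
No extinction within 15 steps

Answer: 16 both-alive 39 9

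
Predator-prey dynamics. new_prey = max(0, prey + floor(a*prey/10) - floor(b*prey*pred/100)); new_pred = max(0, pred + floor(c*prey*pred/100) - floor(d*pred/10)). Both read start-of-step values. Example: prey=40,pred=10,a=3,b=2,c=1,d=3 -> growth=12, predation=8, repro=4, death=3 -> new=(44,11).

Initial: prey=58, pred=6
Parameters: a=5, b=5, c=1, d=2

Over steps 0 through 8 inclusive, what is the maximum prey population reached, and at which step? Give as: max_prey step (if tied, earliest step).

Step 1: prey: 58+29-17=70; pred: 6+3-1=8
Step 2: prey: 70+35-28=77; pred: 8+5-1=12
Step 3: prey: 77+38-46=69; pred: 12+9-2=19
Step 4: prey: 69+34-65=38; pred: 19+13-3=29
Step 5: prey: 38+19-55=2; pred: 29+11-5=35
Step 6: prey: 2+1-3=0; pred: 35+0-7=28
Step 7: prey: 0+0-0=0; pred: 28+0-5=23
Step 8: prey: 0+0-0=0; pred: 23+0-4=19
Max prey = 77 at step 2

Answer: 77 2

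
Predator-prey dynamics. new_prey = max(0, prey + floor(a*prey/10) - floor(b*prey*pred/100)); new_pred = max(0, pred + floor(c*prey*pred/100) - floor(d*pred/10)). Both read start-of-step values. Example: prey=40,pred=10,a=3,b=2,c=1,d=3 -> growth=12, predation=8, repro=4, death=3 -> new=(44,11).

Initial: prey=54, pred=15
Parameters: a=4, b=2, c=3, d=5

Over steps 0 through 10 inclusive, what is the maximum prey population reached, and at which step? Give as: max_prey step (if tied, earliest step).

Answer: 59 1

Derivation:
Step 1: prey: 54+21-16=59; pred: 15+24-7=32
Step 2: prey: 59+23-37=45; pred: 32+56-16=72
Step 3: prey: 45+18-64=0; pred: 72+97-36=133
Step 4: prey: 0+0-0=0; pred: 133+0-66=67
Step 5: prey: 0+0-0=0; pred: 67+0-33=34
Step 6: prey: 0+0-0=0; pred: 34+0-17=17
Step 7: prey: 0+0-0=0; pred: 17+0-8=9
Step 8: prey: 0+0-0=0; pred: 9+0-4=5
Step 9: prey: 0+0-0=0; pred: 5+0-2=3
Step 10: prey: 0+0-0=0; pred: 3+0-1=2
Max prey = 59 at step 1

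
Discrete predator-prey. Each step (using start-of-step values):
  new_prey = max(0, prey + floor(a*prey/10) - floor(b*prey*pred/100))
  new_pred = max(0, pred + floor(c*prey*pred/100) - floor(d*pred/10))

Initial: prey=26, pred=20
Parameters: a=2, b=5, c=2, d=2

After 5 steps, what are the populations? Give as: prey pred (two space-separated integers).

Step 1: prey: 26+5-26=5; pred: 20+10-4=26
Step 2: prey: 5+1-6=0; pred: 26+2-5=23
Step 3: prey: 0+0-0=0; pred: 23+0-4=19
Step 4: prey: 0+0-0=0; pred: 19+0-3=16
Step 5: prey: 0+0-0=0; pred: 16+0-3=13

Answer: 0 13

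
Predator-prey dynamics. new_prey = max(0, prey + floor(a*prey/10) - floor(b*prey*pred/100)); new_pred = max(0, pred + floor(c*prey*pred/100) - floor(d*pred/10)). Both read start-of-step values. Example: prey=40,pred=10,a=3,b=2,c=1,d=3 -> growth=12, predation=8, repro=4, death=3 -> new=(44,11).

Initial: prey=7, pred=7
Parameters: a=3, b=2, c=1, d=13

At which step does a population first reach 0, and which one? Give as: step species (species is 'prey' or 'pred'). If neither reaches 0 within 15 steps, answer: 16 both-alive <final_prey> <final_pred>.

Step 1: prey: 7+2-0=9; pred: 7+0-9=0
First extinction: pred at step 1

Answer: 1 pred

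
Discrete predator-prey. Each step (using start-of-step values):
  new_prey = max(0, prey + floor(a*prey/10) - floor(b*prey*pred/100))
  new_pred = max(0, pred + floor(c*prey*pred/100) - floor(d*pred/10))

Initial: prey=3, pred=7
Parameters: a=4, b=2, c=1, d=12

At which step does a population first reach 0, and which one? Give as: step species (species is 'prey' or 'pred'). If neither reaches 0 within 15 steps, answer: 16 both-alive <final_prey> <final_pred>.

Step 1: prey: 3+1-0=4; pred: 7+0-8=0
First extinction: pred at step 1

Answer: 1 pred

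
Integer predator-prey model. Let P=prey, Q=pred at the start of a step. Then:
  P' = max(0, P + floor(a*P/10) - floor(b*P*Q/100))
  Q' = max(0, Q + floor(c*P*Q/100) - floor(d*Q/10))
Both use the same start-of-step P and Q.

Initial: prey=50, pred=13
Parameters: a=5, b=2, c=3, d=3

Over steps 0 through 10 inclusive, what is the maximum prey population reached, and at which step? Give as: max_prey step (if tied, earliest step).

Step 1: prey: 50+25-13=62; pred: 13+19-3=29
Step 2: prey: 62+31-35=58; pred: 29+53-8=74
Step 3: prey: 58+29-85=2; pred: 74+128-22=180
Step 4: prey: 2+1-7=0; pred: 180+10-54=136
Step 5: prey: 0+0-0=0; pred: 136+0-40=96
Step 6: prey: 0+0-0=0; pred: 96+0-28=68
Step 7: prey: 0+0-0=0; pred: 68+0-20=48
Step 8: prey: 0+0-0=0; pred: 48+0-14=34
Step 9: prey: 0+0-0=0; pred: 34+0-10=24
Step 10: prey: 0+0-0=0; pred: 24+0-7=17
Max prey = 62 at step 1

Answer: 62 1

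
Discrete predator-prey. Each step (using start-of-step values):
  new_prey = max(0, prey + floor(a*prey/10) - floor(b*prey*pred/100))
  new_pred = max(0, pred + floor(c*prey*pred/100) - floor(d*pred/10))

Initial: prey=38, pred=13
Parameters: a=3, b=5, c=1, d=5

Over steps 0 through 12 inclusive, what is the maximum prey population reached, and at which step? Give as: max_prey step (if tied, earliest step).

Step 1: prey: 38+11-24=25; pred: 13+4-6=11
Step 2: prey: 25+7-13=19; pred: 11+2-5=8
Step 3: prey: 19+5-7=17; pred: 8+1-4=5
Step 4: prey: 17+5-4=18; pred: 5+0-2=3
Step 5: prey: 18+5-2=21; pred: 3+0-1=2
Step 6: prey: 21+6-2=25; pred: 2+0-1=1
Step 7: prey: 25+7-1=31; pred: 1+0-0=1
Step 8: prey: 31+9-1=39; pred: 1+0-0=1
Step 9: prey: 39+11-1=49; pred: 1+0-0=1
Step 10: prey: 49+14-2=61; pred: 1+0-0=1
Step 11: prey: 61+18-3=76; pred: 1+0-0=1
Step 12: prey: 76+22-3=95; pred: 1+0-0=1
Max prey = 95 at step 12

Answer: 95 12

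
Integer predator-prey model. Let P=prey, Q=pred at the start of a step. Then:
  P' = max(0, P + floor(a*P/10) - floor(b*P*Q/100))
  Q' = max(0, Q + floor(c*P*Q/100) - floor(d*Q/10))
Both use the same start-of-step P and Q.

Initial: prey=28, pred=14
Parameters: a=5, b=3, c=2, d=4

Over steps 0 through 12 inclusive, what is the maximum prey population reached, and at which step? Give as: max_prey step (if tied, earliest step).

Step 1: prey: 28+14-11=31; pred: 14+7-5=16
Step 2: prey: 31+15-14=32; pred: 16+9-6=19
Step 3: prey: 32+16-18=30; pred: 19+12-7=24
Step 4: prey: 30+15-21=24; pred: 24+14-9=29
Step 5: prey: 24+12-20=16; pred: 29+13-11=31
Step 6: prey: 16+8-14=10; pred: 31+9-12=28
Step 7: prey: 10+5-8=7; pred: 28+5-11=22
Step 8: prey: 7+3-4=6; pred: 22+3-8=17
Step 9: prey: 6+3-3=6; pred: 17+2-6=13
Step 10: prey: 6+3-2=7; pred: 13+1-5=9
Step 11: prey: 7+3-1=9; pred: 9+1-3=7
Step 12: prey: 9+4-1=12; pred: 7+1-2=6
Max prey = 32 at step 2

Answer: 32 2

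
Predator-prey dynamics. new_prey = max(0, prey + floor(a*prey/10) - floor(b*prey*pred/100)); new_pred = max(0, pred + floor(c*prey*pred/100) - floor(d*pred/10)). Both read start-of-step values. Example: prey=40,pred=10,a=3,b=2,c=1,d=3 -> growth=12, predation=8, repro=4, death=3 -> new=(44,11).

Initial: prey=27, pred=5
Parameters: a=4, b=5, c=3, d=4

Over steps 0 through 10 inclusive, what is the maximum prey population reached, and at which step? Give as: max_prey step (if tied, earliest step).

Answer: 33 2

Derivation:
Step 1: prey: 27+10-6=31; pred: 5+4-2=7
Step 2: prey: 31+12-10=33; pred: 7+6-2=11
Step 3: prey: 33+13-18=28; pred: 11+10-4=17
Step 4: prey: 28+11-23=16; pred: 17+14-6=25
Step 5: prey: 16+6-20=2; pred: 25+12-10=27
Step 6: prey: 2+0-2=0; pred: 27+1-10=18
Step 7: prey: 0+0-0=0; pred: 18+0-7=11
Step 8: prey: 0+0-0=0; pred: 11+0-4=7
Step 9: prey: 0+0-0=0; pred: 7+0-2=5
Step 10: prey: 0+0-0=0; pred: 5+0-2=3
Max prey = 33 at step 2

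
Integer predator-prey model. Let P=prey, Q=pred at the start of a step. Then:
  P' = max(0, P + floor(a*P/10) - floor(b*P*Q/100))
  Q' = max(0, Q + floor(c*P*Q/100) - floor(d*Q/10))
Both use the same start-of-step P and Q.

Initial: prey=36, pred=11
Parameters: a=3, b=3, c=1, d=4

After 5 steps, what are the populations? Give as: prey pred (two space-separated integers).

Step 1: prey: 36+10-11=35; pred: 11+3-4=10
Step 2: prey: 35+10-10=35; pred: 10+3-4=9
Step 3: prey: 35+10-9=36; pred: 9+3-3=9
Step 4: prey: 36+10-9=37; pred: 9+3-3=9
Step 5: prey: 37+11-9=39; pred: 9+3-3=9

Answer: 39 9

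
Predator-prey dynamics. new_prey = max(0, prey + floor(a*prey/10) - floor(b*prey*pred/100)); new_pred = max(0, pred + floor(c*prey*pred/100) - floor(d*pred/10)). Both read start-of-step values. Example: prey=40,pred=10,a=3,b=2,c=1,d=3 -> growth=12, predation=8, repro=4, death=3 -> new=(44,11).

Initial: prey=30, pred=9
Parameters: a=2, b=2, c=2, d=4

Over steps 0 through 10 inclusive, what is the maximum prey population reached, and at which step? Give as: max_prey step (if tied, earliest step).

Answer: 31 1

Derivation:
Step 1: prey: 30+6-5=31; pred: 9+5-3=11
Step 2: prey: 31+6-6=31; pred: 11+6-4=13
Step 3: prey: 31+6-8=29; pred: 13+8-5=16
Step 4: prey: 29+5-9=25; pred: 16+9-6=19
Step 5: prey: 25+5-9=21; pred: 19+9-7=21
Step 6: prey: 21+4-8=17; pred: 21+8-8=21
Step 7: prey: 17+3-7=13; pred: 21+7-8=20
Step 8: prey: 13+2-5=10; pred: 20+5-8=17
Step 9: prey: 10+2-3=9; pred: 17+3-6=14
Step 10: prey: 9+1-2=8; pred: 14+2-5=11
Max prey = 31 at step 1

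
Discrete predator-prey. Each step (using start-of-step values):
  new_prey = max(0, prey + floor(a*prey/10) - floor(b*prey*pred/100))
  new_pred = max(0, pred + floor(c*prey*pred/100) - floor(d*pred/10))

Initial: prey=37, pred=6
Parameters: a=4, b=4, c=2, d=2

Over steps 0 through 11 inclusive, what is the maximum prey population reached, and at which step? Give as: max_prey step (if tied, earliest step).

Answer: 45 2

Derivation:
Step 1: prey: 37+14-8=43; pred: 6+4-1=9
Step 2: prey: 43+17-15=45; pred: 9+7-1=15
Step 3: prey: 45+18-27=36; pred: 15+13-3=25
Step 4: prey: 36+14-36=14; pred: 25+18-5=38
Step 5: prey: 14+5-21=0; pred: 38+10-7=41
Step 6: prey: 0+0-0=0; pred: 41+0-8=33
Step 7: prey: 0+0-0=0; pred: 33+0-6=27
Step 8: prey: 0+0-0=0; pred: 27+0-5=22
Step 9: prey: 0+0-0=0; pred: 22+0-4=18
Step 10: prey: 0+0-0=0; pred: 18+0-3=15
Step 11: prey: 0+0-0=0; pred: 15+0-3=12
Max prey = 45 at step 2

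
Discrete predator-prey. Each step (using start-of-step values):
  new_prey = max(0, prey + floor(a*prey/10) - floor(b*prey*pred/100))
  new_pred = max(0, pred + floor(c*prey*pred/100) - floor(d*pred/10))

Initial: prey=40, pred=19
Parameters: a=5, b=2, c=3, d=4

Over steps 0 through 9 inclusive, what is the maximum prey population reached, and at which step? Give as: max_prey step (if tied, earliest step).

Answer: 45 1

Derivation:
Step 1: prey: 40+20-15=45; pred: 19+22-7=34
Step 2: prey: 45+22-30=37; pred: 34+45-13=66
Step 3: prey: 37+18-48=7; pred: 66+73-26=113
Step 4: prey: 7+3-15=0; pred: 113+23-45=91
Step 5: prey: 0+0-0=0; pred: 91+0-36=55
Step 6: prey: 0+0-0=0; pred: 55+0-22=33
Step 7: prey: 0+0-0=0; pred: 33+0-13=20
Step 8: prey: 0+0-0=0; pred: 20+0-8=12
Step 9: prey: 0+0-0=0; pred: 12+0-4=8
Max prey = 45 at step 1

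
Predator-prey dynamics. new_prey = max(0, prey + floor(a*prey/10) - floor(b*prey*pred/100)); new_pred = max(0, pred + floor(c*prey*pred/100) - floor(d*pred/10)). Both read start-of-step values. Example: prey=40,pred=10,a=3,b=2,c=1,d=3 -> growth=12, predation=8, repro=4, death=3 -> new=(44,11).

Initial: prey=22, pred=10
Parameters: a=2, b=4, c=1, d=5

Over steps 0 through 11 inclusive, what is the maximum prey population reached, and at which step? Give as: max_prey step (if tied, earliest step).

Step 1: prey: 22+4-8=18; pred: 10+2-5=7
Step 2: prey: 18+3-5=16; pred: 7+1-3=5
Step 3: prey: 16+3-3=16; pred: 5+0-2=3
Step 4: prey: 16+3-1=18; pred: 3+0-1=2
Step 5: prey: 18+3-1=20; pred: 2+0-1=1
Step 6: prey: 20+4-0=24; pred: 1+0-0=1
Step 7: prey: 24+4-0=28; pred: 1+0-0=1
Step 8: prey: 28+5-1=32; pred: 1+0-0=1
Step 9: prey: 32+6-1=37; pred: 1+0-0=1
Step 10: prey: 37+7-1=43; pred: 1+0-0=1
Step 11: prey: 43+8-1=50; pred: 1+0-0=1
Max prey = 50 at step 11

Answer: 50 11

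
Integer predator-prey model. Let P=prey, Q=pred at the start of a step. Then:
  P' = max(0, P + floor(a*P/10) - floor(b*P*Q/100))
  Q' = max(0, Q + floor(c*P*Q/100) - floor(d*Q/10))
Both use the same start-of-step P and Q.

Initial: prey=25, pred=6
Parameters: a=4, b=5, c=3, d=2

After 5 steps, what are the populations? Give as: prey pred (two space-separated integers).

Step 1: prey: 25+10-7=28; pred: 6+4-1=9
Step 2: prey: 28+11-12=27; pred: 9+7-1=15
Step 3: prey: 27+10-20=17; pred: 15+12-3=24
Step 4: prey: 17+6-20=3; pred: 24+12-4=32
Step 5: prey: 3+1-4=0; pred: 32+2-6=28

Answer: 0 28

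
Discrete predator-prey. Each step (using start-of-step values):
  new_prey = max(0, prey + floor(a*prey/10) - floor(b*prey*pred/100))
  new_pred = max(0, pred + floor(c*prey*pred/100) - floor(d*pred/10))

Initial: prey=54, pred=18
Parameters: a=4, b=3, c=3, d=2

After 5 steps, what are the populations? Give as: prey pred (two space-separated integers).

Answer: 0 57

Derivation:
Step 1: prey: 54+21-29=46; pred: 18+29-3=44
Step 2: prey: 46+18-60=4; pred: 44+60-8=96
Step 3: prey: 4+1-11=0; pred: 96+11-19=88
Step 4: prey: 0+0-0=0; pred: 88+0-17=71
Step 5: prey: 0+0-0=0; pred: 71+0-14=57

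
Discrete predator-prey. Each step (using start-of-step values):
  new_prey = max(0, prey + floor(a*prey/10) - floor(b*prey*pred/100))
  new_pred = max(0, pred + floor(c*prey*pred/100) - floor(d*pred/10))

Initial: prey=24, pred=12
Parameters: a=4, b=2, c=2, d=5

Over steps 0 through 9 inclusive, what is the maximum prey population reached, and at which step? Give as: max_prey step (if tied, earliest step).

Answer: 47 5

Derivation:
Step 1: prey: 24+9-5=28; pred: 12+5-6=11
Step 2: prey: 28+11-6=33; pred: 11+6-5=12
Step 3: prey: 33+13-7=39; pred: 12+7-6=13
Step 4: prey: 39+15-10=44; pred: 13+10-6=17
Step 5: prey: 44+17-14=47; pred: 17+14-8=23
Step 6: prey: 47+18-21=44; pred: 23+21-11=33
Step 7: prey: 44+17-29=32; pred: 33+29-16=46
Step 8: prey: 32+12-29=15; pred: 46+29-23=52
Step 9: prey: 15+6-15=6; pred: 52+15-26=41
Max prey = 47 at step 5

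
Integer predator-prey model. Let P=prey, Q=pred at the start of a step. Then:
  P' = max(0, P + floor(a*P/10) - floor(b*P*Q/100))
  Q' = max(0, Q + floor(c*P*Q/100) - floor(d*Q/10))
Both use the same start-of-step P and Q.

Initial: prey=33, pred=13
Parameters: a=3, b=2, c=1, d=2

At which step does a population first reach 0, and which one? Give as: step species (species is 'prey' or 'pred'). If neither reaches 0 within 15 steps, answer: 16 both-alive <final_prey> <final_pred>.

Answer: 16 both-alive 8 12

Derivation:
Step 1: prey: 33+9-8=34; pred: 13+4-2=15
Step 2: prey: 34+10-10=34; pred: 15+5-3=17
Step 3: prey: 34+10-11=33; pred: 17+5-3=19
Step 4: prey: 33+9-12=30; pred: 19+6-3=22
Step 5: prey: 30+9-13=26; pred: 22+6-4=24
Step 6: prey: 26+7-12=21; pred: 24+6-4=26
Step 7: prey: 21+6-10=17; pred: 26+5-5=26
Step 8: prey: 17+5-8=14; pred: 26+4-5=25
Step 9: prey: 14+4-7=11; pred: 25+3-5=23
Step 10: prey: 11+3-5=9; pred: 23+2-4=21
Step 11: prey: 9+2-3=8; pred: 21+1-4=18
Step 12: prey: 8+2-2=8; pred: 18+1-3=16
Step 13: prey: 8+2-2=8; pred: 16+1-3=14
Step 14: prey: 8+2-2=8; pred: 14+1-2=13
Step 15: prey: 8+2-2=8; pred: 13+1-2=12
No extinction within 15 steps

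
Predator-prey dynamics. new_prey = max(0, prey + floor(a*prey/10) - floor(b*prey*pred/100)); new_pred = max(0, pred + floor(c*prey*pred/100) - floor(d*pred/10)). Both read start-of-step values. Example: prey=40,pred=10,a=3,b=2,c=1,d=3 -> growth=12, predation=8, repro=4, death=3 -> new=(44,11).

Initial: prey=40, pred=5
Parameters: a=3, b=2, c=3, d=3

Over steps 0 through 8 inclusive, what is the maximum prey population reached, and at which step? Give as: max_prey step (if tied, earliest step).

Answer: 53 2

Derivation:
Step 1: prey: 40+12-4=48; pred: 5+6-1=10
Step 2: prey: 48+14-9=53; pred: 10+14-3=21
Step 3: prey: 53+15-22=46; pred: 21+33-6=48
Step 4: prey: 46+13-44=15; pred: 48+66-14=100
Step 5: prey: 15+4-30=0; pred: 100+45-30=115
Step 6: prey: 0+0-0=0; pred: 115+0-34=81
Step 7: prey: 0+0-0=0; pred: 81+0-24=57
Step 8: prey: 0+0-0=0; pred: 57+0-17=40
Max prey = 53 at step 2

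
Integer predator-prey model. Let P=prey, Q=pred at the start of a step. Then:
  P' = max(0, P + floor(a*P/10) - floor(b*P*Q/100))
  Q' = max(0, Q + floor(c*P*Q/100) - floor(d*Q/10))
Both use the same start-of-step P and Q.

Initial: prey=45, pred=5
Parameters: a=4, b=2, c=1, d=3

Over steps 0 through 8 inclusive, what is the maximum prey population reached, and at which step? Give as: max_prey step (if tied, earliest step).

Step 1: prey: 45+18-4=59; pred: 5+2-1=6
Step 2: prey: 59+23-7=75; pred: 6+3-1=8
Step 3: prey: 75+30-12=93; pred: 8+6-2=12
Step 4: prey: 93+37-22=108; pred: 12+11-3=20
Step 5: prey: 108+43-43=108; pred: 20+21-6=35
Step 6: prey: 108+43-75=76; pred: 35+37-10=62
Step 7: prey: 76+30-94=12; pred: 62+47-18=91
Step 8: prey: 12+4-21=0; pred: 91+10-27=74
Max prey = 108 at step 4

Answer: 108 4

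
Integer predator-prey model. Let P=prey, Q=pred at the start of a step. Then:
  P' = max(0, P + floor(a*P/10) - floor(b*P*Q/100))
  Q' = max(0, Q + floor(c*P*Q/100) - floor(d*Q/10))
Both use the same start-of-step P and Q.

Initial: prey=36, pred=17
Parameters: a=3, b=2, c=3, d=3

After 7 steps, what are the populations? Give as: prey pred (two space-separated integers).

Answer: 0 24

Derivation:
Step 1: prey: 36+10-12=34; pred: 17+18-5=30
Step 2: prey: 34+10-20=24; pred: 30+30-9=51
Step 3: prey: 24+7-24=7; pred: 51+36-15=72
Step 4: prey: 7+2-10=0; pred: 72+15-21=66
Step 5: prey: 0+0-0=0; pred: 66+0-19=47
Step 6: prey: 0+0-0=0; pred: 47+0-14=33
Step 7: prey: 0+0-0=0; pred: 33+0-9=24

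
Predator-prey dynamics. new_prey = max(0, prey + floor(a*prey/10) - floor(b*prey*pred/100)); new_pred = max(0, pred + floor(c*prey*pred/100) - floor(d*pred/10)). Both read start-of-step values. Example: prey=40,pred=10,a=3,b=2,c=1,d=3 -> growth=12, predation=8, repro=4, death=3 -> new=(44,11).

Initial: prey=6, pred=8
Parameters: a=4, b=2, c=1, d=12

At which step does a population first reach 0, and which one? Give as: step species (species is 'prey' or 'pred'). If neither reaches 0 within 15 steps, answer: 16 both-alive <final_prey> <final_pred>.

Answer: 1 pred

Derivation:
Step 1: prey: 6+2-0=8; pred: 8+0-9=0
First extinction: pred at step 1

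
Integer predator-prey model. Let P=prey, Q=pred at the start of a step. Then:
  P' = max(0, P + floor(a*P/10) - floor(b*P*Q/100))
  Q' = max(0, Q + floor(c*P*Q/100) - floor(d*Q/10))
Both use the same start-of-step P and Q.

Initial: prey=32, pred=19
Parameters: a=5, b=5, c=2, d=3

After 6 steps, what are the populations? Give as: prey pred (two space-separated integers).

Step 1: prey: 32+16-30=18; pred: 19+12-5=26
Step 2: prey: 18+9-23=4; pred: 26+9-7=28
Step 3: prey: 4+2-5=1; pred: 28+2-8=22
Step 4: prey: 1+0-1=0; pred: 22+0-6=16
Step 5: prey: 0+0-0=0; pred: 16+0-4=12
Step 6: prey: 0+0-0=0; pred: 12+0-3=9

Answer: 0 9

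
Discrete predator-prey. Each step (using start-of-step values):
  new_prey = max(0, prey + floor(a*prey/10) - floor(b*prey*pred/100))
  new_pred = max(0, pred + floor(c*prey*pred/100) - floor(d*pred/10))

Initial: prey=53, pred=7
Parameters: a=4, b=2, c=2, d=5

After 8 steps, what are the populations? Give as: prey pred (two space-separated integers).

Step 1: prey: 53+21-7=67; pred: 7+7-3=11
Step 2: prey: 67+26-14=79; pred: 11+14-5=20
Step 3: prey: 79+31-31=79; pred: 20+31-10=41
Step 4: prey: 79+31-64=46; pred: 41+64-20=85
Step 5: prey: 46+18-78=0; pred: 85+78-42=121
Step 6: prey: 0+0-0=0; pred: 121+0-60=61
Step 7: prey: 0+0-0=0; pred: 61+0-30=31
Step 8: prey: 0+0-0=0; pred: 31+0-15=16

Answer: 0 16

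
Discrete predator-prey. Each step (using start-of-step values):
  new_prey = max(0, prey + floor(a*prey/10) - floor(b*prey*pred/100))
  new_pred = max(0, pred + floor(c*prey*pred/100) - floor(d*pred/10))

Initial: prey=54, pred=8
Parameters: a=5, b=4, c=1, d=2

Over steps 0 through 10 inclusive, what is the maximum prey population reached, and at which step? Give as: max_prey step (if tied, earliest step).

Answer: 68 2

Derivation:
Step 1: prey: 54+27-17=64; pred: 8+4-1=11
Step 2: prey: 64+32-28=68; pred: 11+7-2=16
Step 3: prey: 68+34-43=59; pred: 16+10-3=23
Step 4: prey: 59+29-54=34; pred: 23+13-4=32
Step 5: prey: 34+17-43=8; pred: 32+10-6=36
Step 6: prey: 8+4-11=1; pred: 36+2-7=31
Step 7: prey: 1+0-1=0; pred: 31+0-6=25
Step 8: prey: 0+0-0=0; pred: 25+0-5=20
Step 9: prey: 0+0-0=0; pred: 20+0-4=16
Step 10: prey: 0+0-0=0; pred: 16+0-3=13
Max prey = 68 at step 2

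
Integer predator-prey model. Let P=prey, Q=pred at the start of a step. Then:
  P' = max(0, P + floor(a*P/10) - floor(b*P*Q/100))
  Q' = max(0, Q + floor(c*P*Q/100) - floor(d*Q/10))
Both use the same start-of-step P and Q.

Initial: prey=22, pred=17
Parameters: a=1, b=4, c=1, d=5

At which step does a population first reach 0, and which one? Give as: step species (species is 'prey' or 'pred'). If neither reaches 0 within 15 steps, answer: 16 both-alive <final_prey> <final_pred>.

Answer: 16 both-alive 6 1

Derivation:
Step 1: prey: 22+2-14=10; pred: 17+3-8=12
Step 2: prey: 10+1-4=7; pred: 12+1-6=7
Step 3: prey: 7+0-1=6; pred: 7+0-3=4
Step 4: prey: 6+0-0=6; pred: 4+0-2=2
Step 5: prey: 6+0-0=6; pred: 2+0-1=1
Step 6: prey: 6+0-0=6; pred: 1+0-0=1
Steps 7-15: state stable at prey=6, pred=1 (no change)
No extinction within 15 steps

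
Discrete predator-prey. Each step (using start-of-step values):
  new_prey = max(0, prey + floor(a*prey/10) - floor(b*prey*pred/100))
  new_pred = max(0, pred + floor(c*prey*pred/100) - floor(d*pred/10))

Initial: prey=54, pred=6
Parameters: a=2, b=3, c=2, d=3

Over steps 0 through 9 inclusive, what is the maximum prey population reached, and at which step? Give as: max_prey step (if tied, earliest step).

Step 1: prey: 54+10-9=55; pred: 6+6-1=11
Step 2: prey: 55+11-18=48; pred: 11+12-3=20
Step 3: prey: 48+9-28=29; pred: 20+19-6=33
Step 4: prey: 29+5-28=6; pred: 33+19-9=43
Step 5: prey: 6+1-7=0; pred: 43+5-12=36
Step 6: prey: 0+0-0=0; pred: 36+0-10=26
Step 7: prey: 0+0-0=0; pred: 26+0-7=19
Step 8: prey: 0+0-0=0; pred: 19+0-5=14
Step 9: prey: 0+0-0=0; pred: 14+0-4=10
Max prey = 55 at step 1

Answer: 55 1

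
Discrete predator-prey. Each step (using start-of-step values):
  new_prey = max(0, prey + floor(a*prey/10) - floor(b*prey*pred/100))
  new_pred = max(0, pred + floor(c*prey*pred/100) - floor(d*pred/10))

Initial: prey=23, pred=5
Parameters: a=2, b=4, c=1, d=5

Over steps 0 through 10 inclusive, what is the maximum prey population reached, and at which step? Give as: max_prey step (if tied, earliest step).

Answer: 77 10

Derivation:
Step 1: prey: 23+4-4=23; pred: 5+1-2=4
Step 2: prey: 23+4-3=24; pred: 4+0-2=2
Step 3: prey: 24+4-1=27; pred: 2+0-1=1
Step 4: prey: 27+5-1=31; pred: 1+0-0=1
Step 5: prey: 31+6-1=36; pred: 1+0-0=1
Step 6: prey: 36+7-1=42; pred: 1+0-0=1
Step 7: prey: 42+8-1=49; pred: 1+0-0=1
Step 8: prey: 49+9-1=57; pred: 1+0-0=1
Step 9: prey: 57+11-2=66; pred: 1+0-0=1
Step 10: prey: 66+13-2=77; pred: 1+0-0=1
Max prey = 77 at step 10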